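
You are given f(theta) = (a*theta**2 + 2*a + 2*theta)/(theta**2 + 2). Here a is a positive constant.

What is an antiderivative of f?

Check any antiderivative F(theta) by computing F'(theta) and comparing it with f(theta).
Check: d/dtheta[a*theta + log(theta**2 + 2)] = (a*theta**2 + 2*a + 2*theta)/(theta**2 + 2) = f(theta).

An antiderivative is F(theta) = a*theta + log(theta**2 + 2).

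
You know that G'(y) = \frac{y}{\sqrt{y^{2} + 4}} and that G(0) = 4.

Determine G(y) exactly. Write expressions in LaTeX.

G(y) = \sqrt{y^{2} + 4} + 2

The substitution u = y^{2} + 4 works: G'(y) is exactly (dG/du)*(du/dy) for that inner function.
A general antiderivative is \sqrt{y^{2} + 4} + C.
The condition gives C = 4 - (2) = 2.
So G(y) = \sqrt{y^{2} + 4} + 2.
Check: d/dy[\sqrt{y^{2} + 4} + 2] = \frac{y}{\sqrt{y^{2} + 4}} = G'(y).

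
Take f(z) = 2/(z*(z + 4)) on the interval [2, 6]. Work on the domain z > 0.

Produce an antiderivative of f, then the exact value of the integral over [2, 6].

Factor the denominator (z*(z + 4)) and decompose: f = -1/(2*(z + 4)) + 1/(2*z); each piece integrates to a log, atan, or power term.
F(z) = log(z)/2 - log(z + 4)/2 is an antiderivative of f.
Check: d/dz[log(z)/2 - log(z + 4)/2] = 2/(z**2 + 4*z), which equals f(z).
F(6) = -log(10)/2 + log(6)/2; F(2) = -log(6)/2 + log(2)/2.
Integral = F(6) - F(2) = -log(10)/2 - log(2)/2 + log(6).

Antiderivative: F(z) = log(z)/2 - log(z + 4)/2; value = -log(10)/2 - log(2)/2 + log(6)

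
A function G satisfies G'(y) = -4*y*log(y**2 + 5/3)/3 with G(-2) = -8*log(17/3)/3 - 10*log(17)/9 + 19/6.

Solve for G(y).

Whatever form G(y) takes, its d/dy must return the stated G'(y).
A general antiderivative is -2*y**2*log(y**2 + 5/3)/3 + 2*y**2/3 - 10*log(3*y**2 + 5)/9 + C.
The condition gives C = -8*log(17/3)/3 - 10*log(17)/9 + 19/6 - (-8*log(17/3)/3 - 10*log(17)/9 + 8/3) = 1/2.
So G(y) = -2*y**2*log(y**2 + 5/3)/3 + 2*y**2/3 - 10*log(3*y**2 + 5)/9 + 1/2.
Check: d/dy[-2*y**2*log(y**2 + 5/3)/3 + 2*y**2/3 - 10*log(3*y**2 + 5)/9 + 1/2] = -4*y*log(y**2 + 5/3)/3 = G'(y).

G(y) = -2*y**2*log(y**2 + 5/3)/3 + 2*y**2/3 - 10*log(3*y**2 + 5)/9 + 1/2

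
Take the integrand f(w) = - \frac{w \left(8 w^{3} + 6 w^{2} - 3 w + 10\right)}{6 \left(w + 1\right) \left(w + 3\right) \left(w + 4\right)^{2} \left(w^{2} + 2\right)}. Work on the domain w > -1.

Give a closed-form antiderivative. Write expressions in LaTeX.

An antiderivative is F(w) = \frac{99 \left(w + 4\right) \log{\left(w + 1 \right)} + 9477 \left(w + 4\right) \log{\left(w + 3 \right)} - 9682 \left(w + 4\right) \log{\left(w + 4 \right)} + 53 \left(w + 4\right) \log{\left(w^{2} + 2 \right)} + 49 \sqrt{2} \left(w + 4\right) \operatorname{atan}{\left(\frac{\sqrt{2} w}{2} \right)} + 14184}{2916 \left(w + 4\right)}.

Factor the denominator (6 \left(w + 1\right) \left(w + 3\right) \left(w + 4\right)^{2} \left(w^{2} + 2\right)) and decompose: f = \frac{53 w + 49}{1458 \left(w^{2} + 2\right)} - \frac{4841}{1458 \left(w + 4\right)} - \frac{394}{81 \left(w + 4\right)^{2}} + \frac{13}{4 \left(w + 3\right)} + \frac{11}{324 \left(w + 1\right)}; each piece integrates to a log, atan, or power term.
Check: d/dw[\frac{99 \left(w + 4\right) \log{\left(w + 1 \right)} + 9477 \left(w + 4\right) \log{\left(w + 3 \right)} - 9682 \left(w + 4\right) \log{\left(w + 4 \right)} + 53 \left(w + 4\right) \log{\left(w^{2} + 2 \right)} + 49 \sqrt{2} \left(w + 4\right) \operatorname{atan}{\left(\frac{\sqrt{2} w}{2} \right)} + 14184}{2916 \left(w + 4\right)}] = \frac{- 8 w^{4} - 6 w^{3} + 3 w^{2} - 10 w}{6 w^{6} + 72 w^{5} + 318 w^{4} + 672 w^{3} + 900 w^{2} + 1056 w + 576}, which equals f(w).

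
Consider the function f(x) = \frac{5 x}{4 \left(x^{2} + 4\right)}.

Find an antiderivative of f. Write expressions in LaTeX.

f matches the chain-rule pattern g'(h)*h' with inner function h(x) = x^{2} + 4; substituting u = h(x) collapses the integral.
Check: d/dx[\frac{5 \log{\left(x^{2} + 4 \right)}}{8}] = \frac{5 x}{4 x^{2} + 16}, which equals f(x).

An antiderivative is F(x) = \frac{5 \log{\left(x^{2} + 4 \right)}}{8}.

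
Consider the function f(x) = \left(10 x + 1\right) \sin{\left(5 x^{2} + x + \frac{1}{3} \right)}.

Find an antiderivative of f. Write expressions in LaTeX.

f matches the chain-rule pattern g'(h)*h' with inner function h(x) = 5 x^{2} + x + \frac{1}{3}; substituting u = h(x) collapses the integral.
Check: d/dx[- \cos{\left(5 x^{2} + x + \frac{1}{3} \right)}] = 10 x \sin{\left(5 x^{2} + x + \frac{1}{3} \right)} + \sin{\left(5 x^{2} + x + \frac{1}{3} \right)}, which equals f(x).

An antiderivative is F(x) = - \cos{\left(5 x^{2} + x + \frac{1}{3} \right)}.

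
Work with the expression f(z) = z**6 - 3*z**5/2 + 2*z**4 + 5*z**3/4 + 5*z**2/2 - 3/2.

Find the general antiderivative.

F(z) = z**7/7 - z**6/4 + 2*z**5/5 + 5*z**4/16 + 5*z**3/6 - 3*z/2 + C

The integrand splits into summands that can be handled one at a time.
Check: d/dz[z**7/7 - z**6/4 + 2*z**5/5 + 5*z**4/16 + 5*z**3/6 - 3*z/2] = z**6 - 3*z**5/2 + 2*z**4 + 5*z**3/4 + 5*z**2/2 - 3/2 = f(z).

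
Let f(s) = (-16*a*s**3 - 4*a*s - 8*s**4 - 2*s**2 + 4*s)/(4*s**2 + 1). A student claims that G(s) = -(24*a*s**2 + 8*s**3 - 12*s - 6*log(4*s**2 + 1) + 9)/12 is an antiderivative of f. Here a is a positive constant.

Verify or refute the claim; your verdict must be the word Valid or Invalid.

Invalid: d/ds[G] - f = 1, which is not 0.

d/ds[G] = (-16*a*s**3 - 4*a*s - 8*s**4 + 2*s**2 + 4*s + 1)/(4*s**2 + 1)
d/ds[G] - f(s) = 1 != 0.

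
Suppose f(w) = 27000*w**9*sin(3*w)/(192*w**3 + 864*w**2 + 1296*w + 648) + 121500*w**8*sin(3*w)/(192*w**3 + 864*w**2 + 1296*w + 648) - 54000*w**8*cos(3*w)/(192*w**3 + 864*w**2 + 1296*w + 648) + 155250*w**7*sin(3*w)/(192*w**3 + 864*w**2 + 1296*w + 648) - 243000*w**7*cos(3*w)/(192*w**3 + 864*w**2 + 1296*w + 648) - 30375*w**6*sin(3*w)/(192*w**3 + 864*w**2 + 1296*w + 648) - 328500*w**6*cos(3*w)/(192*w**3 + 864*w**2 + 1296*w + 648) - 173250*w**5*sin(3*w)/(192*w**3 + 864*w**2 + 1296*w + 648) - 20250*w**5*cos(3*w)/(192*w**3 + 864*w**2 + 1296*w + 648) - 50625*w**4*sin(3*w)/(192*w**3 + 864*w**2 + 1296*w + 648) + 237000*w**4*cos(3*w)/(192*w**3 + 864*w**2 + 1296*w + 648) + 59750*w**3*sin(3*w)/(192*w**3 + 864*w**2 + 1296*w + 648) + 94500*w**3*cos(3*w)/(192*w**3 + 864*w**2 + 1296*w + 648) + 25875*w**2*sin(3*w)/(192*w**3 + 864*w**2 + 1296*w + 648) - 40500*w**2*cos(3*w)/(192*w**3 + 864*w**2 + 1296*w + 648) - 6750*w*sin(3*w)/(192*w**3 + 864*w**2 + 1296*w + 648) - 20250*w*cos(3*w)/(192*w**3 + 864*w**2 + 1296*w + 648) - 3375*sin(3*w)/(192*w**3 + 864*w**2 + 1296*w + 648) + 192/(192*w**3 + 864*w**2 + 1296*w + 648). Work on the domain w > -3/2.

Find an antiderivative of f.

An antiderivative is F(w) = -(13500*w**8*cos(3*w) + 40500*w**7*cos(3*w) + 16875*w**6*cos(3*w) - 40500*w**5*cos(3*w) - 25875*w**4*cos(3*w) + 13500*w**3*cos(3*w) + 9625*w**2*cos(3*w) - 1500*w*cos(3*w) - 1125*cos(3*w) + 144)/(72*(2*w + 3)**2).

Integrate term by term and add the pieces.
Check: d/dw[-(13500*w**8*cos(3*w) + 40500*w**7*cos(3*w) + 16875*w**6*cos(3*w) - 40500*w**5*cos(3*w) - 25875*w**4*cos(3*w) + 13500*w**3*cos(3*w) + 9625*w**2*cos(3*w) - 1500*w*cos(3*w) - 1125*cos(3*w) + 144)/(72*(2*w + 3)**2)] = (27000*w**9*sin(3*w) + 121500*w**8*sin(3*w) - 54000*w**8*cos(3*w) + 155250*w**7*sin(3*w) - 243000*w**7*cos(3*w) - 30375*w**6*sin(3*w) - 328500*w**6*cos(3*w) - 173250*w**5*sin(3*w) - 20250*w**5*cos(3*w) - 50625*w**4*sin(3*w) + 237000*w**4*cos(3*w) + 59750*w**3*sin(3*w) + 94500*w**3*cos(3*w) + 25875*w**2*sin(3*w) - 40500*w**2*cos(3*w) - 6750*w*sin(3*w) - 20250*w*cos(3*w) - 3375*sin(3*w) + 192)/(192*w**3 + 864*w**2 + 1296*w + 648), which equals f(w).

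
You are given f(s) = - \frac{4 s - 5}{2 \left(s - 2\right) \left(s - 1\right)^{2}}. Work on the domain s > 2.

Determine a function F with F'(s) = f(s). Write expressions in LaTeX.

An antiderivative is F(s) = - \frac{3 \log{\left(s - 2 \right)}}{2} + \frac{3 \log{\left(s - 1 \right)}}{2} + \frac{1}{2 s - 2}.

Factor the denominator (2 \left(s - 2\right) \left(s - 1\right)^{2}) and decompose: f = \frac{3}{2 \left(s - 1\right)} - \frac{1}{2 \left(s - 1\right)^{2}} - \frac{3}{2 \left(s - 2\right)}; each piece integrates to a log, atan, or power term.
Check: d/ds[- \frac{3 \log{\left(s - 2 \right)}}{2} + \frac{3 \log{\left(s - 1 \right)}}{2} + \frac{1}{2 s - 2}] = \frac{5 - 4 s}{2 s^{3} - 8 s^{2} + 10 s - 4}, which equals f(s).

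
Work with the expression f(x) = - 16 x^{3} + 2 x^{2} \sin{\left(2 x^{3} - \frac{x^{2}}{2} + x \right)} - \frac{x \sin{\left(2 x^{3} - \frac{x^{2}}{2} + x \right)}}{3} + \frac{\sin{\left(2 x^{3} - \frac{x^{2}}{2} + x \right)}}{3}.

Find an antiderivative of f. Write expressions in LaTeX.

The integrand splits into summands that can be handled one at a time.
Check: d/dx[- \frac{12 x^{4} + \cos{\left(2 x^{3} - \frac{x^{2}}{2} + x \right)}}{3}] = - 16 x^{3} + 2 x^{2} \sin{\left(2 x^{3} - \frac{x^{2}}{2} + x \right)} - \frac{x \sin{\left(2 x^{3} - \frac{x^{2}}{2} + x \right)}}{3} + \frac{\sin{\left(2 x^{3} - \frac{x^{2}}{2} + x \right)}}{3} = f(x).

An antiderivative is F(x) = - \frac{12 x^{4} + \cos{\left(2 x^{3} - \frac{x^{2}}{2} + x \right)}}{3}.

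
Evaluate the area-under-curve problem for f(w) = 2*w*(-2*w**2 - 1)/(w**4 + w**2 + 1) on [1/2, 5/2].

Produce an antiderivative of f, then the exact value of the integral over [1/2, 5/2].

f matches the chain-rule pattern g'(h)*h' with inner function h(w) = w**4 + w**2 + 1; substituting u = h(w) collapses the integral.
F(w) = -log(w**4 + w**2 + 1) is an antiderivative of f.
Check: d/dw[-log(w**4 + w**2 + 1)] = (-4*w**3 - 2*w)/(w**4 + w**2 + 1), which equals f(w).
F(5/2) = -log(741/16); F(1/2) = -log(21/16).
Integral = F(5/2) - F(1/2) = -log(741/16) + log(21/16).

Antiderivative: F(w) = -log(w**4 + w**2 + 1); value = -log(741/16) + log(21/16)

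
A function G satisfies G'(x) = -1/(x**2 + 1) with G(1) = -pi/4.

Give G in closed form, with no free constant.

G(x) = -atan(x)

Since d/dx undoes antidifferentiation here, G(x) must give back the stated G'(x).
A general antiderivative is -atan(x) + C.
The condition gives C = -pi/4 - (-pi/4) = 0.
So G(x) = -atan(x).
Check: d/dx[-atan(x)] = -1/(x**2 + 1) = G'(x).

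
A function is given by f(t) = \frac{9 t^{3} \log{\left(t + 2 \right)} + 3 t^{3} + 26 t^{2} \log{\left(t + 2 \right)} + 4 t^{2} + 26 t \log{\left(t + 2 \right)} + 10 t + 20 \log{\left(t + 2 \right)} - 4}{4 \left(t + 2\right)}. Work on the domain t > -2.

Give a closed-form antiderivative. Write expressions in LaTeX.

An antiderivative is F(t) = \frac{3 t^{3} \log{\left(t + 2 \right)}}{4} + t^{2} \log{\left(t + 2 \right)} + \frac{5 t \log{\left(t + 2 \right)}}{2} - \log{\left(t + 2 \right)}.

f has the shape u'v + uv' for u = \frac{3 t^{3}}{4} + t^{2} + \frac{5 t}{2} - 1 and v = \log{\left(t + 2 \right)} — it is the derivative of the product u*v.
Check: d/dt[\frac{3 t^{3} \log{\left(t + 2 \right)}}{4} + t^{2} \log{\left(t + 2 \right)} + \frac{5 t \log{\left(t + 2 \right)}}{2} - \log{\left(t + 2 \right)}] = \frac{9 t^{3} \log{\left(t + 2 \right)} + 3 t^{3} + 26 t^{2} \log{\left(t + 2 \right)} + 4 t^{2} + 26 t \log{\left(t + 2 \right)} + 10 t + 20 \log{\left(t + 2 \right)} - 4}{4 t + 8}, which equals f(t).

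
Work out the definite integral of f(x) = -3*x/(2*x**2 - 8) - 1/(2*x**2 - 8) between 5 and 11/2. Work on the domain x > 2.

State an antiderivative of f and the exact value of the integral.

The denominator factors as 2*(x - 2)*(x + 2); partial fractions split f into directly integrable pieces: -5/(8*(x + 2)) - 7/(8*(x - 2)).
F(x) = -(7*log(x - 2) + 5*log(x + 2))/8 is an antiderivative of f.
Check: d/dx[-(7*log(x - 2) + 5*log(x + 2))/8] = (-3*x - 1)/(2*x**2 - 8), which equals f(x).
F(11/2) = -5*log(15/2)/8 - 7*log(7/2)/8; F(5) = -5*log(7)/8 - 7*log(3)/8.
Integral = F(11/2) - F(5) = -5*log(15/2)/8 - 7*log(7/2)/8 + 7*log(3)/8 + 5*log(7)/8.

Antiderivative: F(x) = -(7*log(x - 2) + 5*log(x + 2))/8; value = -5*log(15/2)/8 - 7*log(7/2)/8 + 7*log(3)/8 + 5*log(7)/8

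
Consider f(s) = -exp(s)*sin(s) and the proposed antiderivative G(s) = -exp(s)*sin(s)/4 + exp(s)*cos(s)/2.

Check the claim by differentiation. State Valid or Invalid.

Invalid: d/ds[G] - f = exp(s)*sin(s)/4 + exp(s)*cos(s)/4, which is not 0.

d/ds[G] = -3*exp(s)*sin(s)/4 + exp(s)*cos(s)/4
d/ds[G] - f(s) = exp(s)*sin(s)/4 + exp(s)*cos(s)/4 != 0.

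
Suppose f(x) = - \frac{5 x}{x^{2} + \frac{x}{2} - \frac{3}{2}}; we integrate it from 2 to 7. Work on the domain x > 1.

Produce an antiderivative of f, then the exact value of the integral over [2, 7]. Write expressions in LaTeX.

Antiderivative: F(x) = - 2 \log{\left(x - 1 \right)} - 3 \log{\left(x + \frac{3}{2} \right)}; value = - 3 \log{\left(\frac{17}{2} \right)} - 2 \log{\left(6 \right)} + 3 \log{\left(\frac{7}{2} \right)}

The denominator factors as \left(x - 1\right) \left(2 x + 3\right); partial fractions split f into directly integrable pieces: - \frac{6}{2 x + 3} - \frac{2}{x - 1}.
F(x) = - 2 \log{\left(x - 1 \right)} - 3 \log{\left(x + \frac{3}{2} \right)} is an antiderivative of f.
Check: d/dx[- 2 \log{\left(x - 1 \right)} - 3 \log{\left(x + \frac{3}{2} \right)}] = - \frac{10 x}{2 x^{2} + x - 3}, which equals f(x).
F(7) = - 3 \log{\left(\frac{17}{2} \right)} - 2 \log{\left(6 \right)}; F(2) = - 3 \log{\left(\frac{7}{2} \right)}.
Integral = F(7) - F(2) = - 3 \log{\left(\frac{17}{2} \right)} - 2 \log{\left(6 \right)} + 3 \log{\left(\frac{7}{2} \right)}.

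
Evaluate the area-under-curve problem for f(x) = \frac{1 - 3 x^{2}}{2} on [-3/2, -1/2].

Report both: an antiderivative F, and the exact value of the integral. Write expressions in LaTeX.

Antiderivative: F(x) = - \frac{x^{3}}{2} + \frac{x}{2}; value = - \frac{9}{8}

Check any antiderivative F(x) by computing F'(x) and comparing it with f(x).
F(x) = - \frac{x^{3}}{2} + \frac{x}{2} is an antiderivative of f.
Check: d/dx[- \frac{x^{3}}{2} + \frac{x}{2}] = \frac{1}{2} - \frac{3 x^{2}}{2}, which equals f(x).
F(-1/2) = - \frac{3}{16}; F(-3/2) = \frac{15}{16}.
Integral = F(-1/2) - F(-3/2) = - \frac{9}{8}.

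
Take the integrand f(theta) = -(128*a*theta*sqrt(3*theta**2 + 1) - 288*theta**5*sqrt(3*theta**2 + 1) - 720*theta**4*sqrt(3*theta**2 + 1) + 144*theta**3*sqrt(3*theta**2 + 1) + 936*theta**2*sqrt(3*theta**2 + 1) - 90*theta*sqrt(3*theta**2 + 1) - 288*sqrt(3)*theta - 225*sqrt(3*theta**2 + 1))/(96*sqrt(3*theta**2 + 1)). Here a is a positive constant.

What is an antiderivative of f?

Whatever form F(theta) takes, F'(theta) = f(theta) is non-negotiable.
Check: d/dtheta[-(256*a*theta**2 - 192*theta**6 - 576*theta**5 + 144*theta**4 + 1248*theta**3 - 180*theta**2 - 900*theta - 384*sqrt(3)*sqrt(3*theta**2 + 1) + 375)/384] = (-128*a*theta*sqrt(3*theta**2 + 1) + 288*theta**5*sqrt(3*theta**2 + 1) + 720*theta**4*sqrt(3*theta**2 + 1) - 144*theta**3*sqrt(3*theta**2 + 1) - 936*theta**2*sqrt(3*theta**2 + 1) + 90*theta*sqrt(3*theta**2 + 1) + 288*sqrt(3)*theta + 225*sqrt(3*theta**2 + 1))/(96*sqrt(3*theta**2 + 1)), which equals f(theta).

An antiderivative is F(theta) = -(256*a*theta**2 - 192*theta**6 - 576*theta**5 + 144*theta**4 + 1248*theta**3 - 180*theta**2 - 900*theta - 384*sqrt(3)*sqrt(3*theta**2 + 1) + 375)/384.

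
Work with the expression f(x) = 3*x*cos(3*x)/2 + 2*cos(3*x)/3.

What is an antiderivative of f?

An antiderivative is F(x) = x*sin(3*x)/2 + 2*sin(3*x)/9 + cos(3*x)/6.

The integrand splits into summands that can be handled one at a time.
Check: d/dx[x*sin(3*x)/2 + 2*sin(3*x)/9 + cos(3*x)/6] = 3*x*cos(3*x)/2 + 2*cos(3*x)/3 = f(x).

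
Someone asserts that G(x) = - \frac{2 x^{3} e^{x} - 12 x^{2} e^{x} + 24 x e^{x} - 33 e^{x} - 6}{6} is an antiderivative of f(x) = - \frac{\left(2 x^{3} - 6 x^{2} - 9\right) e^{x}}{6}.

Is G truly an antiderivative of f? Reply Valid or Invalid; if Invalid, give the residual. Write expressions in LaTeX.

Valid - differentiating G returns exactly f.

d/dx[G] = - \frac{x^{3} e^{x}}{3} + x^{2} e^{x} + \frac{3 e^{x}}{2}
This equals f(x) exactly, so the claim holds.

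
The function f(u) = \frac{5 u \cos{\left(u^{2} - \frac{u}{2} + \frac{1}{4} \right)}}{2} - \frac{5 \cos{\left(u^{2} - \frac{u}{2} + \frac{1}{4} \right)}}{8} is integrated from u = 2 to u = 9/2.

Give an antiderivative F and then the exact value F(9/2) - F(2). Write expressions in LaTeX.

The substitution w = u^{2} - \frac{u}{2} + \frac{1}{4} works: f is exactly (dF/dw)*(dw/du) for that inner function.
F(u) = \frac{5 \sin{\left(u^{2} - \frac{u}{2} + \frac{1}{4} \right)}}{4} is an antiderivative of f.
Check: d/du[\frac{5 \sin{\left(u^{2} - \frac{u}{2} + \frac{1}{4} \right)}}{4}] = \frac{5 u \cos{\left(u^{2} - \frac{u}{2} + \frac{1}{4} \right)}}{2} - \frac{5 \cos{\left(u^{2} - \frac{u}{2} + \frac{1}{4} \right)}}{8} = f(u).
F(9/2) = \frac{5 \sin{\left(\frac{73}{4} \right)}}{4}; F(2) = \frac{5 \sin{\left(\frac{13}{4} \right)}}{4}.
Integral = F(9/2) - F(2) = \frac{5 \sin{\left(\frac{73}{4} \right)}}{4} - \frac{5 \sin{\left(\frac{13}{4} \right)}}{4}.

Antiderivative: F(u) = \frac{5 \sin{\left(u^{2} - \frac{u}{2} + \frac{1}{4} \right)}}{4}; value = \frac{5 \sin{\left(\frac{73}{4} \right)}}{4} - \frac{5 \sin{\left(\frac{13}{4} \right)}}{4}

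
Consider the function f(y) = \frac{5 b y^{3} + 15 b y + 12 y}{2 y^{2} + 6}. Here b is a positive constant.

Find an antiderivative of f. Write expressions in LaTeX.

An antiderivative is F(y) = \frac{5 b y^{2}}{4} + 3 \log{\left(2 y^{2} + 6 \right)}.

A candidate is checked by its d/dy: the result must match f(y).
Check: d/dy[\frac{5 b y^{2}}{4} + 3 \log{\left(2 y^{2} + 6 \right)}] = \frac{5 b y^{3} + 15 b y + 12 y}{2 y^{2} + 6} = f(y).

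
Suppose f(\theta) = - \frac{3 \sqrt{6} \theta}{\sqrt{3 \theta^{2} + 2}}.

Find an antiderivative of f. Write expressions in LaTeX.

The substitution u = 2 \theta^{2} + \frac{4}{3} works: f is exactly (dF/du)*(du/d\theta) for that inner function.
Check: d/d\theta[- 3 \sqrt{2 \theta^{2} + \frac{4}{3}}] = - \frac{3 \sqrt{6} \theta}{\sqrt{3 \theta^{2} + 2}} = f(\theta).

An antiderivative is F(\theta) = - 3 \sqrt{2 \theta^{2} + \frac{4}{3}}.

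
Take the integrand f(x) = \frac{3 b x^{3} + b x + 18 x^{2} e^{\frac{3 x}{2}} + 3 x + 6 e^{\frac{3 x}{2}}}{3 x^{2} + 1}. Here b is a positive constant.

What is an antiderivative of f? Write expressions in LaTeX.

Check any antiderivative F(x) by computing F'(x) and comparing it with f(x).
Check: d/dx[\frac{b x^{2}}{2} + 4 e^{\frac{3 x}{2}} + \frac{\log{\left(\frac{3 x^{2}}{2} + \frac{1}{2} \right)}}{2}] = \frac{3 b x^{3} + b x + 18 x^{2} e^{\frac{3 x}{2}} + 3 x + 6 e^{\frac{3 x}{2}}}{3 x^{2} + 1} = f(x).

An antiderivative is F(x) = \frac{b x^{2}}{2} + 4 e^{\frac{3 x}{2}} + \frac{\log{\left(\frac{3 x^{2}}{2} + \frac{1}{2} \right)}}{2}.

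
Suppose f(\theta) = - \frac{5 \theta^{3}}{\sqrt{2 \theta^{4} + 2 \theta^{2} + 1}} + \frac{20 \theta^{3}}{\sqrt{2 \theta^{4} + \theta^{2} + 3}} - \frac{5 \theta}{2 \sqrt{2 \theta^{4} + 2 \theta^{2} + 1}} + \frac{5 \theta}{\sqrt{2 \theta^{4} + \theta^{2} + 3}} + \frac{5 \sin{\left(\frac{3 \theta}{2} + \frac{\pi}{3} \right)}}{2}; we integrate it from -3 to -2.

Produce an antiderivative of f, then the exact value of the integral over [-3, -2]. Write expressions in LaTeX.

The integrand splits into summands that can be handled one at a time.
F(\theta) = 5 \sqrt{2 \theta^{4} + \theta^{2} + 3} - \frac{5 \sqrt{2 \theta^{4} + 2 \theta^{2} + 1}}{4} - \frac{5 \cos{\left(\frac{3 \theta}{2} + \frac{\pi}{3} \right)}}{3} is an antiderivative of f.
Check: d/d\theta[5 \sqrt{2 \theta^{4} + \theta^{2} + 3} - \frac{5 \sqrt{2 \theta^{4} + 2 \theta^{2} + 1}}{4} - \frac{5 \cos{\left(\frac{3 \theta}{2} + \frac{\pi}{3} \right)}}{3}] = \frac{- 10 \theta^{3} \sqrt{2 \theta^{4} + \theta^{2} + 3} + 40 \theta^{3} \sqrt{2 \theta^{4} + 2 \theta^{2} + 1} - 5 \theta \sqrt{2 \theta^{4} + \theta^{2} + 3} + 10 \theta \sqrt{2 \theta^{4} + 2 \theta^{2} + 1} + 5 \sqrt{2 \theta^{4} + \theta^{2} + 3} \sqrt{2 \theta^{4} + 2 \theta^{2} + 1} \sin{\left(\frac{3 \theta}{2} + \frac{\pi}{3} \right)}}{2 \sqrt{2 \theta^{4} + \theta^{2} + 3} \sqrt{2 \theta^{4} + 2 \theta^{2} + 1}}, which equals f(\theta).
F(-2) = - \frac{5 \sqrt{41}}{4} - \frac{5 \sin{\left(\frac{\pi}{6} + 3 \right)}}{3} + 5 \sqrt{39}; F(-3) = - \frac{5 \sqrt{181}}{4} - \frac{5 \sin{\left(\frac{\pi}{6} + \frac{9}{2} \right)}}{3} + 5 \sqrt{174}.
Integral = F(-2) - F(-3) = - 5 \sqrt{174} - \frac{5 \sqrt{41}}{4} + \frac{5 \sin{\left(\frac{\pi}{6} + \frac{9}{2} \right)}}{3} - \frac{5 \sin{\left(\frac{\pi}{6} + 3 \right)}}{3} + \frac{5 \sqrt{181}}{4} + 5 \sqrt{39}.

Antiderivative: F(\theta) = 5 \sqrt{2 \theta^{4} + \theta^{2} + 3} - \frac{5 \sqrt{2 \theta^{4} + 2 \theta^{2} + 1}}{4} - \frac{5 \cos{\left(\frac{3 \theta}{2} + \frac{\pi}{3} \right)}}{3}; value = - 5 \sqrt{174} - \frac{5 \sqrt{41}}{4} + \frac{5 \sin{\left(\frac{\pi}{6} + \frac{9}{2} \right)}}{3} - \frac{5 \sin{\left(\frac{\pi}{6} + 3 \right)}}{3} + \frac{5 \sqrt{181}}{4} + 5 \sqrt{39}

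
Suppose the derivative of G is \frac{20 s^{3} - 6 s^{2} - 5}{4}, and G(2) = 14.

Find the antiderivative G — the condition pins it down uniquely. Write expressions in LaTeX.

A first test for any G(s): its s-derivative must equal the given G'(s).
A general antiderivative is \frac{5 s^{4}}{4} - \frac{s^{3}}{2} - \frac{5 s}{4} + C.
The condition gives C = 14 - (\frac{27}{2}) = \frac{1}{2}.
So G(s) = \frac{5 s^{4}}{4} - \frac{s^{3}}{2} - \frac{5 s}{4} + \frac{1}{2}.
Check: d/ds[\frac{5 s^{4}}{4} - \frac{s^{3}}{2} - \frac{5 s}{4} + \frac{1}{2}] = 5 s^{3} - \frac{3 s^{2}}{2} - \frac{5}{4}, which equals G'(s).

G(s) = \frac{5 s^{4}}{4} - \frac{s^{3}}{2} - \frac{5 s}{4} + \frac{1}{2}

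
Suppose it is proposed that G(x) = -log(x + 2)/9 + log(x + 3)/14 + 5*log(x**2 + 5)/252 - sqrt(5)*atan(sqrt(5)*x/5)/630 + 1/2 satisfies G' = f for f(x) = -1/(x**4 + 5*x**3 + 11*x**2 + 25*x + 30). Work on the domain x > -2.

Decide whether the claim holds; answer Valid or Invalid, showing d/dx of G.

d/dx[G] = -1/(x**4 + 5*x**3 + 11*x**2 + 25*x + 30)
This equals f(x) exactly, so the claim holds.

Valid - the claim checks out under differentiation.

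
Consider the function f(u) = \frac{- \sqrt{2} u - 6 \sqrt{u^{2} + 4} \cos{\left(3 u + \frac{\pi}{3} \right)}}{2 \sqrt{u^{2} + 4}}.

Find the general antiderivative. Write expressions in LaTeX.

Since d/du undoes antidifferentiation here, F'(u) = f(u) is required of F(u).
Check: d/du[\frac{- \sqrt{2} \sqrt{u^{2} + 4} - 2 \sin{\left(3 u + \frac{\pi}{3} \right)}}{2}] = \frac{- \sqrt{2} u - 6 \sqrt{u^{2} + 4} \cos{\left(3 u + \frac{\pi}{3} \right)}}{2 \sqrt{u^{2} + 4}} = f(u).

F(u) = \frac{- \sqrt{2} \sqrt{u^{2} + 4} - 2 \sin{\left(3 u + \frac{\pi}{3} \right)}}{2} + C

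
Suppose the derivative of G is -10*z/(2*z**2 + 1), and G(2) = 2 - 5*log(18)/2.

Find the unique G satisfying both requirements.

G'(z) matches the chain-rule pattern g'(h)*h' with inner function h(z) = 4*z**2 + 2; substituting u = h(z) collapses the integral.
A general antiderivative is -5*log(4*z**2 + 2)/2 + C.
The condition gives C = 2 - 5*log(18)/2 - (-5*log(18)/2) = 2.
So G(z) = 2 - 5*log(4*z**2 + 2)/2.
Check: d/dz[2 - 5*log(4*z**2 + 2)/2] = -10*z/(2*z**2 + 1) = G'(z).

G(z) = 2 - 5*log(4*z**2 + 2)/2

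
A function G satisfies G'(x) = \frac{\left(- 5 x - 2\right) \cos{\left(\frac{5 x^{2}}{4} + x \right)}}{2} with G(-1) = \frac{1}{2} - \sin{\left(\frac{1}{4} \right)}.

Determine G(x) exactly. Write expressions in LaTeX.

The substitution u = \frac{5 x^{2}}{4} + x works: G'(x) is exactly (dG/du)*(du/dx) for that inner function.
A general antiderivative is - \sin{\left(\frac{5 x^{2}}{4} + x \right)} + C.
The condition gives C = \frac{1}{2} - \sin{\left(\frac{1}{4} \right)} - (- \sin{\left(\frac{1}{4} \right)}) = \frac{1}{2}.
So G(x) = \frac{1}{2} - \sin{\left(\frac{5 x^{2}}{4} + x \right)}.
Check: d/dx[\frac{1}{2} - \sin{\left(\frac{5 x^{2}}{4} + x \right)}] = - \frac{5 x \cos{\left(\frac{5 x^{2}}{4} + x \right)}}{2} - \cos{\left(\frac{5 x^{2}}{4} + x \right)}, which equals G'(x).

G(x) = \frac{1}{2} - \sin{\left(\frac{5 x^{2}}{4} + x \right)}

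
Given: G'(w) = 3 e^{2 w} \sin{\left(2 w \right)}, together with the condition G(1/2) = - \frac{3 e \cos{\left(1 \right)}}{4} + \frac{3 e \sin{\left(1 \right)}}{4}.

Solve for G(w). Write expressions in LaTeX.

Recover the given G'(w) by differentiating a candidate G(w); any mismatch rules it out.
A general antiderivative is \frac{3 e^{2 w} \sin{\left(2 w \right)}}{4} - \frac{3 e^{2 w} \cos{\left(2 w \right)}}{4} + C.
The condition gives C = - \frac{3 e \cos{\left(1 \right)}}{4} + \frac{3 e \sin{\left(1 \right)}}{4} - (- \frac{3 e \cos{\left(1 \right)}}{4} + \frac{3 e \sin{\left(1 \right)}}{4}) = 0.
So G(w) = \frac{3 e^{2 w} \sin{\left(2 w \right)}}{4} - \frac{3 e^{2 w} \cos{\left(2 w \right)}}{4}.
Check: d/dw[\frac{3 e^{2 w} \sin{\left(2 w \right)}}{4} - \frac{3 e^{2 w} \cos{\left(2 w \right)}}{4}] = 3 e^{2 w} \sin{\left(2 w \right)} = G'(w).

G(w) = \frac{3 e^{2 w} \sin{\left(2 w \right)}}{4} - \frac{3 e^{2 w} \cos{\left(2 w \right)}}{4}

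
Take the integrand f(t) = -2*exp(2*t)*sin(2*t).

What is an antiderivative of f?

An antiderivative is F(t) = (-sin(2*t) + cos(2*t))*exp(2*t)/2.

For F(t) to be correct the identity F'(t) - f(t) = 0 must hold.
Check: d/dt[(-sin(2*t) + cos(2*t))*exp(2*t)/2] = -2*exp(2*t)*sin(2*t) = f(t).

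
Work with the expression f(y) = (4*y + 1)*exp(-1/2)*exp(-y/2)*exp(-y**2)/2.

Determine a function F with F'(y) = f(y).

An antiderivative is F(y) = -exp(-1/2)*exp(-y/2)*exp(-y**2).

f matches the chain-rule pattern g'(h)*h' with inner function h(y) = -y**2 - y/2 - 1/2; substituting u = h(y) collapses the integral.
Check: d/dy[-exp(-1/2)*exp(-y/2)*exp(-y**2)] = (4*y + 1)*exp(-1/2)*exp(-y/2)*exp(-y**2)/2 = f(y).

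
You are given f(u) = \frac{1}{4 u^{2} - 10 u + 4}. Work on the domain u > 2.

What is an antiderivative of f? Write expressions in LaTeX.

An antiderivative is F(u) = \frac{\log{\left(u - 2 \right)} - \log{\left(u - \frac{1}{2} \right)}}{6}.

Factor the denominator (2 \left(u - 2\right) \left(2 u - 1\right)) and decompose: f = - \frac{1}{3 \left(2 u - 1\right)} + \frac{1}{6 \left(u - 2\right)}; each piece integrates to a log, atan, or power term.
Check: d/du[\frac{\log{\left(u - 2 \right)} - \log{\left(u - \frac{1}{2} \right)}}{6}] = \frac{1}{4 u^{2} - 10 u + 4} = f(u).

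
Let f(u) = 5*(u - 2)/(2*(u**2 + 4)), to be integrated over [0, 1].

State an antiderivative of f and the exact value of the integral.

Antiderivative: F(u) = 5*(log(u**2 + 4) - 2*atan(u/2))/4; value = -5*log(4)/4 - 5*atan(1/2)/2 + 5*log(5)/4

Differentiate the proposed F(u) back; it has to land on f(u) exactly.
F(u) = 5*(log(u**2 + 4) - 2*atan(u/2))/4 is an antiderivative of f.
Check: d/du[5*(log(u**2 + 4) - 2*atan(u/2))/4] = (5*u - 10)/(2*u**2 + 8), which equals f(u).
F(1) = -5*atan(1/2)/2 + 5*log(5)/4; F(0) = 5*log(4)/4.
Integral = F(1) - F(0) = -5*log(4)/4 - 5*atan(1/2)/2 + 5*log(5)/4.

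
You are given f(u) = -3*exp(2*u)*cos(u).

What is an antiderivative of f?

Since d/du undoes antidifferentiation here, F'(u) = f(u) is required of F(u).
Check: d/du[-3*exp(2*u)*sin(u)/5 - 6*exp(2*u)*cos(u)/5] = -3*exp(2*u)*cos(u) = f(u).

An antiderivative is F(u) = -3*exp(2*u)*sin(u)/5 - 6*exp(2*u)*cos(u)/5.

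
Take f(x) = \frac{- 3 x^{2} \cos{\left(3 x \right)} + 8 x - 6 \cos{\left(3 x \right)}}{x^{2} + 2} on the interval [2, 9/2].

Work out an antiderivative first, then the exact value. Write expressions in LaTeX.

Since d/dx undoes antidifferentiation here, F'(x) = f(x) is required of F(x).
F(x) = 4 \log{\left(\frac{3 x^{2}}{2} + 3 \right)} - \sin{\left(3 x \right)} is an antiderivative of f.
Check: d/dx[4 \log{\left(\frac{3 x^{2}}{2} + 3 \right)} - \sin{\left(3 x \right)}] = \frac{- 3 x^{2} \cos{\left(3 x \right)} + 8 x - 6 \cos{\left(3 x \right)}}{x^{2} + 2} = f(x).
F(9/2) = - \sin{\left(\frac{27}{2} \right)} + 4 \log{\left(\frac{267}{8} \right)}; F(2) = - \sin{\left(6 \right)} + 4 \log{\left(9 \right)}.
Integral = F(9/2) - F(2) = - 4 \log{\left(9 \right)} - \sin{\left(\frac{27}{2} \right)} + \sin{\left(6 \right)} + 4 \log{\left(\frac{267}{8} \right)}.

Antiderivative: F(x) = 4 \log{\left(\frac{3 x^{2}}{2} + 3 \right)} - \sin{\left(3 x \right)}; value = - 4 \log{\left(9 \right)} - \sin{\left(\frac{27}{2} \right)} + \sin{\left(6 \right)} + 4 \log{\left(\frac{267}{8} \right)}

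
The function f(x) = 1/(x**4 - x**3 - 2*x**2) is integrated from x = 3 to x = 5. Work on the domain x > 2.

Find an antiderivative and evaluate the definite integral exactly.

The denominator factors as x**2*(x - 2)*(x + 1); partial fractions split f into directly integrable pieces: -1/(3*(x + 1)) + 1/(12*(x - 2)) + 1/(4*x) - 1/(2*x**2).
F(x) = (3*x*log(x) + x*log(x - 2) - 4*x*log(x + 1) + 6)/(12*x) is an antiderivative of f.
Check: d/dx[(3*x*log(x) + x*log(x - 2) - 4*x*log(x + 1) + 6)/(12*x)] = 1/(x**4 - x**3 - 2*x**2) = f(x).
F(5) = -log(6)/3 + log(3)/12 + 1/10 + log(5)/4; F(3) = -log(4)/3 + 1/6 + log(3)/4.
Integral = F(5) - F(3) = -log(6)/3 - log(3)/6 - 1/15 + log(5)/4 + log(4)/3.

Antiderivative: F(x) = (3*x*log(x) + x*log(x - 2) - 4*x*log(x + 1) + 6)/(12*x); value = -log(6)/3 - log(3)/6 - 1/15 + log(5)/4 + log(4)/3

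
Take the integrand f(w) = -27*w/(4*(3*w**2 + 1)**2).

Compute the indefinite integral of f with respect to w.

F(w) = 3/(4*(2*w**2 + 2/3)) + C

The substitution u = 2*w**2 + 2/3 works: f is exactly (dF/du)*(du/dw) for that inner function.
Check: d/dw[3/(4*(2*w**2 + 2/3))] = -27*w/(36*w**4 + 24*w**2 + 4), which equals f(w).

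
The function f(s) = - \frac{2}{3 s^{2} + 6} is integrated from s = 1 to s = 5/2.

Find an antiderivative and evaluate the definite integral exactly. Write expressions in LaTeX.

Antiderivative: F(s) = - \frac{\sqrt{2} \operatorname{atan}{\left(\frac{\sqrt{2} s}{2} \right)}}{3}; value = - \frac{\sqrt{2} \operatorname{atan}{\left(\frac{5 \sqrt{2}}{4} \right)}}{3} + \frac{\sqrt{2} \operatorname{atan}{\left(\frac{\sqrt{2}}{2} \right)}}{3}

Since d/ds undoes antidifferentiation here, F'(s) = f(s) is required of F(s).
F(s) = - \frac{\sqrt{2} \operatorname{atan}{\left(\frac{\sqrt{2} s}{2} \right)}}{3} is an antiderivative of f.
Check: d/ds[- \frac{\sqrt{2} \operatorname{atan}{\left(\frac{\sqrt{2} s}{2} \right)}}{3}] = - \frac{2}{3 s^{2} + 6} = f(s).
F(5/2) = - \frac{\sqrt{2} \operatorname{atan}{\left(\frac{5 \sqrt{2}}{4} \right)}}{3}; F(1) = - \frac{\sqrt{2} \operatorname{atan}{\left(\frac{\sqrt{2}}{2} \right)}}{3}.
Integral = F(5/2) - F(1) = - \frac{\sqrt{2} \operatorname{atan}{\left(\frac{5 \sqrt{2}}{4} \right)}}{3} + \frac{\sqrt{2} \operatorname{atan}{\left(\frac{\sqrt{2}}{2} \right)}}{3}.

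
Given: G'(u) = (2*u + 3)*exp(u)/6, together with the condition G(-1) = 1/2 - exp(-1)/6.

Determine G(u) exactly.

G(u) = ((2*u + 1)*exp(u) + 3)/6

Recognize the product-rule pattern: G'(u) = v'r + vr' with v = u/3 + 1/6, r = exp(u), so integration by parts undoes it.
A general antiderivative is (2*u + 1)*exp(u)/6 + C.
The condition gives C = 1/2 - exp(-1)/6 - (-exp(-1)/6) = 1/2.
So G(u) = ((2*u + 1)*exp(u) + 3)/6.
Check: d/du[((2*u + 1)*exp(u) + 3)/6] = u*exp(u)/3 + exp(u)/2, which equals G'(u).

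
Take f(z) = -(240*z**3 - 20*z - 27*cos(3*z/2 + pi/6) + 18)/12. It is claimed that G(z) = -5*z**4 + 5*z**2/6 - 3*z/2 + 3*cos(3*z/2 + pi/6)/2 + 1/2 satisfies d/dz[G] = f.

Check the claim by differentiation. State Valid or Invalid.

d/dz[G] = -20*z**3 + 5*z/3 - 9*sin(3*z/2 + pi/6)/4 - 3/2
d/dz[G] - f(z) = -9*sin(3*z/2 + pi/6)/4 - 9*cos(3*z/2 + pi/6)/4 != 0.

Invalid: d/dz[G] - f = -9*sin(3*z/2 + pi/6)/4 - 9*cos(3*z/2 + pi/6)/4, which is not 0.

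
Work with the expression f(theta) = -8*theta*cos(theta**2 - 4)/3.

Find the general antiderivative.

The substitution u = theta**2 - 4 works: f is exactly (dF/du)*(du/dtheta) for that inner function.
Check: d/dtheta[-4*sin(theta**2 - 4)/3] = -8*theta*cos(theta**2 - 4)/3 = f(theta).

F(theta) = -4*sin(theta**2 - 4)/3 + C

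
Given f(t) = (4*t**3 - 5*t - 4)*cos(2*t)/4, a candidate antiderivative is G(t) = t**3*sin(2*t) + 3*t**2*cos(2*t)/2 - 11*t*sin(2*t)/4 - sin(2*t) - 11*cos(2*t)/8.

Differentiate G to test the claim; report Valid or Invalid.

Invalid: d/dt[G] - f = t**3*cos(2*t) - 5*t*cos(2*t)/4 - cos(2*t), which is not 0.

d/dt[G] = 2*t**3*cos(2*t) - 5*t*cos(2*t)/2 - 2*cos(2*t)
d/dt[G] - f(t) = t**3*cos(2*t) - 5*t*cos(2*t)/4 - cos(2*t) != 0.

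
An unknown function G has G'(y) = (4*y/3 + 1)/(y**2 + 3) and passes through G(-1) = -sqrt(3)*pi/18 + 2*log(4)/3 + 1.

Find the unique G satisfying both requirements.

G(y) = (2*log(y**2 + 3) + sqrt(3)*atan(sqrt(3)*y/3) + 3)/3

Whatever form G(y) takes, its d/dy must return the stated G'(y).
A general antiderivative is 2*log(y**2 + 3)/3 + sqrt(3)*atan(sqrt(3)*y/3)/3 + C.
The condition gives C = -sqrt(3)*pi/18 + 2*log(4)/3 + 1 - (-sqrt(3)*pi/18 + 2*log(4)/3) = 1.
So G(y) = (2*log(y**2 + 3) + sqrt(3)*atan(sqrt(3)*y/3) + 3)/3.
Check: d/dy[(2*log(y**2 + 3) + sqrt(3)*atan(sqrt(3)*y/3) + 3)/3] = (4*y + 3)/(3*y**2 + 9), which equals G'(y).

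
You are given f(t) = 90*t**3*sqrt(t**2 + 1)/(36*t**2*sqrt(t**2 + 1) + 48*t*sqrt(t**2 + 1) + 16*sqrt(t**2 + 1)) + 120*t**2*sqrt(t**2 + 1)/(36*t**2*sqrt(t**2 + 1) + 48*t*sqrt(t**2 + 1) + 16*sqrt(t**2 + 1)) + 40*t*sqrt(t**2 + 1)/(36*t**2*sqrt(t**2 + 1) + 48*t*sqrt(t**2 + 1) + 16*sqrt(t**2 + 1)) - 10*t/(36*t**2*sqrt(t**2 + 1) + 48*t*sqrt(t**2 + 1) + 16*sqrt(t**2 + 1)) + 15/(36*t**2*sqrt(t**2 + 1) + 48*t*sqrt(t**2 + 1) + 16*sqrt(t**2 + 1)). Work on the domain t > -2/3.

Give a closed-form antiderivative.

The integrand splits into summands that can be handled one at a time.
Check: d/dt[5*t**2/4 - 5*sqrt(t**2 + 1)/(4*(3*t + 2))] = (90*t**3*sqrt(t**2 + 1) + 120*t**2*sqrt(t**2 + 1) + 40*t*sqrt(t**2 + 1) - 10*t + 15)/(36*t**2*sqrt(t**2 + 1) + 48*t*sqrt(t**2 + 1) + 16*sqrt(t**2 + 1)), which equals f(t).

An antiderivative is F(t) = 5*t**2/4 - 5*sqrt(t**2 + 1)/(4*(3*t + 2)).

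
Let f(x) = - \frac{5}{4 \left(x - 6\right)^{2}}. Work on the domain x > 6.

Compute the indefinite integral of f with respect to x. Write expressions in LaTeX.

Whatever form F(x) takes, F'(x) = f(x) is non-negotiable.
Check: d/dx[\frac{5}{4 \left(x - 6\right)}] = - \frac{5}{4 x^{2} - 48 x + 144}, which equals f(x).

F(x) = \frac{5}{4 \left(x - 6\right)} + C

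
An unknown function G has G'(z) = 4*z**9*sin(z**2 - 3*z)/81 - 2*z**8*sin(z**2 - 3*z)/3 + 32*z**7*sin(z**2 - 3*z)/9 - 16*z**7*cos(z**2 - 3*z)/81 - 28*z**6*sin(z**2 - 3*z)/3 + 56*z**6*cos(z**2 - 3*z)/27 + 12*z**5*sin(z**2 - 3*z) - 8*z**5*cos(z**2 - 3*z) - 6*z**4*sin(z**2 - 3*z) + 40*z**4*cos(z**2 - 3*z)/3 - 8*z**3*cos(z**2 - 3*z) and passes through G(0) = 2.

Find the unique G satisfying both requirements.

G'(z) has the shape u'v + uv' for u = -2*(-z**2/3 + z)**4 and v = cos(z**2 - 3*z) — it is the derivative of the product u*v.
A general antiderivative is -2*(-z**2/3 + z)**4*cos(z**2 - 3*z) + C.
The condition gives C = 2 - (0) = 2.
So G(z) = -2*(-z**2/3 + z)**4*cos(z**2 - 3*z) + 2.
Check: d/dz[-2*(-z**2/3 + z)**4*cos(z**2 - 3*z) + 2] = 4*z**9*sin(z**2 - 3*z)/81 - 2*z**8*sin(z**2 - 3*z)/3 + 32*z**7*sin(z**2 - 3*z)/9 - 16*z**7*cos(z**2 - 3*z)/81 - 28*z**6*sin(z**2 - 3*z)/3 + 56*z**6*cos(z**2 - 3*z)/27 + 12*z**5*sin(z**2 - 3*z) - 8*z**5*cos(z**2 - 3*z) - 6*z**4*sin(z**2 - 3*z) + 40*z**4*cos(z**2 - 3*z)/3 - 8*z**3*cos(z**2 - 3*z) = G'(z).

G(z) = -2*(-z**2/3 + z)**4*cos(z**2 - 3*z) + 2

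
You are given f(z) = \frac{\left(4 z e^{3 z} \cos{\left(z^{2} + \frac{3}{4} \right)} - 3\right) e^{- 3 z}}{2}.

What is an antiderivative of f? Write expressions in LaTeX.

An antiderivative is F(z) = \frac{\left(2 e^{3 z} \sin{\left(z^{2} + \frac{3}{4} \right)} + 1\right) e^{- 3 z}}{2}.

Since d/dz undoes antidifferentiation here, F'(z) = f(z) is required of F(z).
Check: d/dz[\frac{\left(2 e^{3 z} \sin{\left(z^{2} + \frac{3}{4} \right)} + 1\right) e^{- 3 z}}{2}] = \frac{\left(4 z e^{3 z} \cos{\left(z^{2} + \frac{3}{4} \right)} - 3\right) e^{- 3 z}}{2} = f(z).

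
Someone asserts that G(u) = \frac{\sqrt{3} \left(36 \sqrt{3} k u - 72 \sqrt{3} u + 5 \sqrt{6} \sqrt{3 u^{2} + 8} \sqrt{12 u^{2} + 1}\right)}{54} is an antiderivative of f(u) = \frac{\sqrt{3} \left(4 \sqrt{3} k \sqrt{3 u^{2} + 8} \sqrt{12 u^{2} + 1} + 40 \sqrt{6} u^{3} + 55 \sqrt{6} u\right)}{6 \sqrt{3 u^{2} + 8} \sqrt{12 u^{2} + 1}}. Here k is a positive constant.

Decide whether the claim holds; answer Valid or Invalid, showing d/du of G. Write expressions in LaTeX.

d/du[G] = \frac{4 k \sqrt{3 u^{2} + 8} \sqrt{12 u^{2} + 1} + 40 \sqrt{2} u^{3} + 55 \sqrt{2} u - 8 \sqrt{3 u^{2} + 8} \sqrt{12 u^{2} + 1}}{2 \sqrt{3 u^{2} + 8} \sqrt{12 u^{2} + 1}}
d/du[G] - f(u) = -4 != 0.

Invalid: d/du[G] - f = -4, which is not 0.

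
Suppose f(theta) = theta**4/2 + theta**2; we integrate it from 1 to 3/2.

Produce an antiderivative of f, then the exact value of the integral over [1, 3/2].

Antiderivative: F(theta) = theta**3*(3*theta**2 + 10)/30; value = 1393/960

Integrate term by term and add the pieces.
F(theta) = theta**3*(3*theta**2 + 10)/30 is an antiderivative of f.
Check: d/dtheta[theta**3*(3*theta**2 + 10)/30] = theta**4/2 + theta**2 = f(theta).
F(3/2) = 603/320; F(1) = 13/30.
Integral = F(3/2) - F(1) = 1393/960.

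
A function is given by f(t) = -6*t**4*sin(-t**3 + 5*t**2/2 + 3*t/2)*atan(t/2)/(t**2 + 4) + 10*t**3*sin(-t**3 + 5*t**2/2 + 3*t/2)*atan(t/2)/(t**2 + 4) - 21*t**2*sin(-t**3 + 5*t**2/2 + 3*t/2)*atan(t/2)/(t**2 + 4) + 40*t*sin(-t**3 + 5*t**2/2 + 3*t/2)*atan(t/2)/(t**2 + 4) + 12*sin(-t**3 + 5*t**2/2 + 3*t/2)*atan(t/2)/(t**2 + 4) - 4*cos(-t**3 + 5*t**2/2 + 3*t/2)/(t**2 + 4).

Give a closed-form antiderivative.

Recognize the product-rule pattern: f = u'v + uv' with u = -2*atan(t/2), v = cos(-t**3 + 5*t**2/2 + 3*t/2), so integration by parts undoes it.
Check: d/dt[-2*cos(-t**3 + 5*t**2/2 + 3*t/2)*atan(t/2)] = (-6*t**4*sin(-t**3 + 5*t**2/2 + 3*t/2)*atan(t/2) + 10*t**3*sin(-t**3 + 5*t**2/2 + 3*t/2)*atan(t/2) - 21*t**2*sin(-t**3 + 5*t**2/2 + 3*t/2)*atan(t/2) + 40*t*sin(-t**3 + 5*t**2/2 + 3*t/2)*atan(t/2) + 12*sin(-t**3 + 5*t**2/2 + 3*t/2)*atan(t/2) - 4*cos(-t**3 + 5*t**2/2 + 3*t/2))/(t**2 + 4), which equals f(t).

An antiderivative is F(t) = -2*cos(-t**3 + 5*t**2/2 + 3*t/2)*atan(t/2).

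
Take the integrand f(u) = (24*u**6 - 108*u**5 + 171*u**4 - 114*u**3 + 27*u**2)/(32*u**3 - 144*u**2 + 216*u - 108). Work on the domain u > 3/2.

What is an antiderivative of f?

f has the shape v'r + vr' for v = -3/(4*(2*u - 3)**2) and r = (-u**2 + u)**3 — it is the derivative of the product v*r.
Check: d/du[3*u**6/(16*u**2 - 48*u + 36) - 9*u**5/(16*u**2 - 48*u + 36) + 9*u**4/(16*u**2 - 48*u + 36) - 3*u**3/(16*u**2 - 48*u + 36)] = (24*u**6 - 108*u**5 + 171*u**4 - 114*u**3 + 27*u**2)/(32*u**3 - 144*u**2 + 216*u - 108) = f(u).

An antiderivative is F(u) = 3*u**6/(16*u**2 - 48*u + 36) - 9*u**5/(16*u**2 - 48*u + 36) + 9*u**4/(16*u**2 - 48*u + 36) - 3*u**3/(16*u**2 - 48*u + 36).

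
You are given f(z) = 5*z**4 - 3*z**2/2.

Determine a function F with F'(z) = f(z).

An antiderivative is F(z) = z**5 - z**3/2.

Integrate term by term and add the pieces.
Check: d/dz[z**5 - z**3/2] = 5*z**4 - 3*z**2/2 = f(z).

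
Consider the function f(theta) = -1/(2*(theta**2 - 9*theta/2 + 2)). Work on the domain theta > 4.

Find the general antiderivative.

F(theta) = (-log(theta - 4) + log(theta - 1/2))/7 + C

The denominator factors as (theta - 4)*(2*theta - 1); partial fractions split f into directly integrable pieces: 2/(7*(2*theta - 1)) - 1/(7*(theta - 4)).
Check: d/dtheta[(-log(theta - 4) + log(theta - 1/2))/7] = -1/(2*theta**2 - 9*theta + 4), which equals f(theta).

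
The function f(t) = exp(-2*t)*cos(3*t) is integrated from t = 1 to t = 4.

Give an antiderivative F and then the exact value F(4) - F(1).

Antiderivative: F(t) = 3*exp(-2*t)*sin(3*t)/13 - 2*exp(-2*t)*cos(3*t)/13; value = 2*exp(-2)*cos(3)/13 - 3*exp(-2)*sin(3)/13 - 2*exp(-8)*cos(12)/13 + 3*exp(-8)*sin(12)/13

Whatever form F(t) takes, F'(t) = f(t) is non-negotiable.
F(t) = 3*exp(-2*t)*sin(3*t)/13 - 2*exp(-2*t)*cos(3*t)/13 is an antiderivative of f.
Check: d/dt[3*exp(-2*t)*sin(3*t)/13 - 2*exp(-2*t)*cos(3*t)/13] = exp(-2*t)*cos(3*t) = f(t).
F(4) = -2*exp(-8)*cos(12)/13 + 3*exp(-8)*sin(12)/13; F(1) = 3*exp(-2)*sin(3)/13 - 2*exp(-2)*cos(3)/13.
Integral = F(4) - F(1) = 2*exp(-2)*cos(3)/13 - 3*exp(-2)*sin(3)/13 - 2*exp(-8)*cos(12)/13 + 3*exp(-8)*sin(12)/13.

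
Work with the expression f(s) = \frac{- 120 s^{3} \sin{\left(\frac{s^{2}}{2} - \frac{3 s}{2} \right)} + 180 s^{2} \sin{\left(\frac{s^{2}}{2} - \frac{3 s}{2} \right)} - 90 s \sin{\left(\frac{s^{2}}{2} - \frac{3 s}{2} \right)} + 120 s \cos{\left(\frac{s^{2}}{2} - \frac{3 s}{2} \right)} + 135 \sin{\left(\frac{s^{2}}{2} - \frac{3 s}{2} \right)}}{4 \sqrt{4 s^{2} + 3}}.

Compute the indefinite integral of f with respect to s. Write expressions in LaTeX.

f has the shape u'v + uv' for u = \frac{15 \sqrt{4 s^{2} + 3}}{2} and v = \cos{\left(\frac{s^{2}}{2} - \frac{3 s}{2} \right)} — it is the derivative of the product u*v.
Check: d/ds[\frac{15 \sqrt{4 s^{2} + 3} \cos{\left(\frac{s^{2}}{2} - \frac{3 s}{2} \right)}}{2}] = \frac{- 120 s^{3} \sin{\left(\frac{s^{2}}{2} - \frac{3 s}{2} \right)} + 180 s^{2} \sin{\left(\frac{s^{2}}{2} - \frac{3 s}{2} \right)} - 90 s \sin{\left(\frac{s^{2}}{2} - \frac{3 s}{2} \right)} + 120 s \cos{\left(\frac{s^{2}}{2} - \frac{3 s}{2} \right)} + 135 \sin{\left(\frac{s^{2}}{2} - \frac{3 s}{2} \right)}}{4 \sqrt{4 s^{2} + 3}} = f(s).

F(s) = \frac{15 \sqrt{4 s^{2} + 3} \cos{\left(\frac{s^{2}}{2} - \frac{3 s}{2} \right)}}{2} + C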